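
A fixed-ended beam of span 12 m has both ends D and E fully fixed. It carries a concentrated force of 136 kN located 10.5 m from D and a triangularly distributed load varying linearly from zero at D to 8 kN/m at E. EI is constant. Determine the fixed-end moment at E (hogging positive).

Take the two fixed-end moments M_D, M_E as redundants; the released structure is the simple span DE.
Simple-span end rotations at D and E under the given loads:
  at D: point load 136 at a = 10.5: Pab(L + b)/(6LEI) = 401.6/EI
  at E: point load 136 at a = 10.5: Pab(L + a)/(6LEI) = 669.4/EI
  at D: triangular load, peak 8: 7w₀L³/(360EI) = 268.8/EI
  at E: triangular load, peak 8: w₀L³/(45EI) = 307.2/EI
  θ_D0 = 670.4/EI,  θ_E0 = 976.6/EI
Flexibility coefficients: a unit moment at one end gives L/(3EI) there and L/(6EI) at the far end, so f₁₁ = f₂₂ = 4/EI and f₁₂ = f₂₁ = 2/EI.
Compatibility — zero rotation at each built-in end:
  4 M_D + 2 M_E = 670.4
  2 M_D + 4 M_E = 976.6
Solving the pair gives M_D = 60.71 kN·m and M_E = 213.8 kN·m (hogging).

M_E = 213.8 kN·m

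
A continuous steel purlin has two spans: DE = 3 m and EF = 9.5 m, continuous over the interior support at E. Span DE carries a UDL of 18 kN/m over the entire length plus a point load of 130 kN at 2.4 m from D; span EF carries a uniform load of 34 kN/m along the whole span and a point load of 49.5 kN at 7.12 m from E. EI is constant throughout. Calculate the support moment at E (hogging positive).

Insert a hinge at E; M_E is the redundant, and each span becomes simply supported.
End slopes at the hinge E, treating each span as simply supported:
  span DE: UDL 18: wL³/(24EI) = 20.25/EI
  span DE: point load 130 at a = 2.4: Pab(L + a)/(6LEI) = 56.16/EI
  span EF: UDL 34: wL³/(24EI) = 1215/EI
  span EF: point load 49.5 at a = 7.12: Pab(L + b)/(6LEI) = 174.8/EI
  relative rotation θ_0 = (76.41 + 1389)/EI = 1466/EI
A unit hogging moment at E produces rotation L₁/(3EI) + L₂/(3EI) = 4.167/EI.
Slope continuity at E: θ_0 = M_E·4.167/EI, so M_E = 1466/4.167 = 351.8 kN·m (hogging).

M_E = 351.8 kN·m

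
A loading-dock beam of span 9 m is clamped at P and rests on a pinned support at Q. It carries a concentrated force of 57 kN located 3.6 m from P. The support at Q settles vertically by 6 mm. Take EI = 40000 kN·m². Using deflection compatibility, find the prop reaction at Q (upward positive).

Choose R_Q as the redundant. The primary structure is the cantilever fixed at P.
Deflection at Q on the released cantilever, summing each load's contribution:
  point load 57 at a = 3.6: Pa²(3L − a)/(6EI) = 2881/EI
Flexibility coefficient — unit upward force at Q: δ_{QQ} = L³/(3EI) = 243/EI.
With EI = 40000 kN·m²: δ_0 = 0.072025 m and δ_{QQ} = 0.006075 m/kN.
Compatibility — the beam at Q must follow the support down by 0.006 m: δ_0 − R_Q·δ_{QQ} = 0.006, so R_Q = (0.072025 − 0.006)/0.006075 = 10.87 kN.

R_Q = 10.87 kN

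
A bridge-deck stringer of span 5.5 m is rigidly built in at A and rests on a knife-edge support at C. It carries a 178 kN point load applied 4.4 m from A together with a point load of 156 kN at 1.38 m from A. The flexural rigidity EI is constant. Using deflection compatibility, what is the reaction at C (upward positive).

Take the reaction at C as the redundant and release it; the primary structure is a cantilever fixed at A.
Deflection at C on the released cantilever, summing each load's contribution:
  point load 178 at a = 4.4: Pa²(3L − a)/(6EI) = 6950/EI
  point load 156 at a = 1.38: Pa²(3L − a)/(6EI) = 748.7/EI
  δ_0 = 7698/EI
Flexibility coefficient — unit upward force at C: δ_{CC} = L³/(3EI) = 55.46/EI.
Compatibility at C: δ_0 − R_C·δ_{CC} = 0, so R_C = 7698/55.46 = 138.8 kN.

R_C = 138.8 kN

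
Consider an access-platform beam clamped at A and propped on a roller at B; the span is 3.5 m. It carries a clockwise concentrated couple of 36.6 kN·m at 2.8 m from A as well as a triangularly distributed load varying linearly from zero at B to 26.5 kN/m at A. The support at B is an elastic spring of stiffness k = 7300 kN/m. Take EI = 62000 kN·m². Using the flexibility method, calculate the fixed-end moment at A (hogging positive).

M_A = 37.28 kN·m

Take the reaction at B as the redundant and release it; the primary structure is a cantilever fixed at A.
Deflection at B on the released cantilever, summing each load's contribution:
  clockwise couple 36.6 at a = 2.8: M₀a(2L − a)/(2EI) = 215.2/EI
  triangular load, peak 26.5 at the fixed end: w₀L⁴/(30EI) = 132.6/EI
  δ_0 = 347.8/EI
Tip deflection under a unit load at B: L³/(3EI) = 14.29/EI.
With EI = 62000 kN·m²: δ_0 = 0.005609 m and δ_{BB} = 0.000231 m/kN.
Compatibility — the spring shortens by R_B/k under the reaction it provides: δ_0 − R_B·δ_{BB} = R_B/k. With 1/k = 0.000137 m/kN, R_B = δ_0 / (δ_{BB} + 1/k) = 0.005609 / (0.000231 + 0.000137) = 15.26 kN.
Moment equilibrium about A: M_A = Σ(load moments about A) − R_B·L = 90.7 − 15.26×3.5 = 37.28 kN·m.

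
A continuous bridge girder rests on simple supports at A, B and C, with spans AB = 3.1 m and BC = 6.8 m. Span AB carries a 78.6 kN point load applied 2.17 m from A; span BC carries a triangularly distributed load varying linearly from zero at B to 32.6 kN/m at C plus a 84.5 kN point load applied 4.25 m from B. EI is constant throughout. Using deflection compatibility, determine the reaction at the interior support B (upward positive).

R_B = 188.3 kN

Insert a hinge at B; M_B is the redundant, and each span becomes simply supported.
End slopes at the hinge B, treating each span as simply supported:
  span AB: point load 78.6 at a = 2.17: Pab(L + a)/(6LEI) = 44.94/EI
  span BC: triangular load, peak 32.6: 7w₀L³/(360EI) = 199.3/EI
  span BC: point load 84.5 at a = 4.25: Pab(L + b)/(6LEI) = 209.9/EI
  relative rotation θ_0 = (44.94 + 409.2)/EI = 454.1/EI
A unit hogging moment at B produces rotation L₁/(3EI) + L₂/(3EI) = 3.3/EI.
Slope continuity at B: θ_0 = M_B·3.3/EI, so M_B = 454.1/3.3 = 137.6 kN·m (hogging).
Span AB, ΣM about A with M_B applied at B: R_B^{AB}·3.1 = 170.6 + 137.6, so R_B^{AB} = 99.41 kN and R_A = 78.6 − 99.41 = -20.81 kN.
Span BC, ΣM about C: R_B^{BC}·6.8 = 466.7 + 137.6, so R_B^{BC} = 88.87 kN and R_C = 195.3 − 88.87 = 106.5 kN.
R_B = 99.41 + 88.87 = 188.3 kN.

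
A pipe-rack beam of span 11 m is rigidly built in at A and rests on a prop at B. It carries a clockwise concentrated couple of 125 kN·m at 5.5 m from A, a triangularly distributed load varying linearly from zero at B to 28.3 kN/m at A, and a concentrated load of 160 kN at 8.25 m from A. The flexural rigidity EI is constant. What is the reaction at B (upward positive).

R_B = 145.2 kN

Release the roller at B. Primary structure: cantilever fixed at A.
Free-end deflection of the primary structure under the applied loading (downward +):
  clockwise couple 125 at a = 5.5: M₀a(2L − a)/(2EI) = 5672/EI
  triangular load, peak 28.3 at the fixed end: w₀L⁴/(30EI) = 13811/EI
  point load 160 at a = 8.25: Pa²(3L − a)/(6EI) = 44921/EI
  δ_0 = 64404/EI
Tip deflection under a unit load at B: L³/(3EI) = 443.7/EI.
Compatibility at B: δ_0 − R_B·δ_{BB} = 0, so R_B = 64404/443.7 = 145.2 kN.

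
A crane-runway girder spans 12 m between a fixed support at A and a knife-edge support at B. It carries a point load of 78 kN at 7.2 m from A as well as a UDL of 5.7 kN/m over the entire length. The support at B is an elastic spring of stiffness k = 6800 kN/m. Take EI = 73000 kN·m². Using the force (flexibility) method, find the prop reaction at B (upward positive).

Release the roller at B. Primary structure: cantilever fixed at A.
Downward deflection at the released point B due to the loads:
  point load 78 at a = 7.2: Pa²(3L − a)/(6EI) = 19409/EI
  UDL 5.7: wL⁴/(8EI) = 14774/EI
  δ_0 = 34183/EI
Flexibility coefficient — unit upward force at B: δ_{BB} = L³/(3EI) = 576/EI.
With EI = 73000 kN·m²: δ_0 = 0.46826 m and δ_{BB} = 0.00789 m/kN.
Compatibility — the spring shortens by R_B/k under the reaction it provides: δ_0 − R_B·δ_{BB} = R_B/k. With 1/k = 0.000147 m/kN, R_B = δ_0 / (δ_{BB} + 1/k) = 0.46826 / (0.00789 + 0.000147) = 58.26 kN.

R_B = 58.26 kN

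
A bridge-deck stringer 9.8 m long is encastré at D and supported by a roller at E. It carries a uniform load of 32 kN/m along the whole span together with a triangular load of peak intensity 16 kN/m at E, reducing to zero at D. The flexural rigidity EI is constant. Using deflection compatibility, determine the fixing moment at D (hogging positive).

M_D = 473.8 kN·m

Remove the prop at E; the released (primary) structure is a cantilever built in at D.
Deflection at E on the released cantilever, summing each load's contribution:
  UDL 32: wL⁴/(8EI) = 36895/EI
  triangular load, peak 16 at the free end: 11w₀L⁴/(120EI) = 13528/EI
  δ_0 = 50423/EI
Tip deflection under a unit load at E: L³/(3EI) = 313.7/EI.
Compatibility at E: δ_0 − R_E·δ_{EE} = 0, so R_E = 50423/313.7 = 160.7 kN.
Moment equilibrium about D: M_D = Σ(load moments about D) − R_E·L = 2049 − 160.7×9.8 = 473.8 kN·m.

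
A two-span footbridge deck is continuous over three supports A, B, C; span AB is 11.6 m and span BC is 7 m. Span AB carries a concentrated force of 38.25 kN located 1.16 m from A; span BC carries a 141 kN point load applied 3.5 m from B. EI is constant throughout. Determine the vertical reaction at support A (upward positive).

R_A = 27.24 kN

Insert a hinge at B; M_B is the redundant, and each span becomes simply supported.
End slopes at the hinge B, treating each span as simply supported:
  span AB: point load 38.25 at a = 1.16: Pab(L + a)/(6LEI) = 84.92/EI
  span BC: point load 141 at a = 3.5: Pab(L + b)/(6LEI) = 431.8/EI
  relative rotation θ_0 = (84.92 + 431.8)/EI = 516.7/EI
A unit hogging moment at B produces rotation L₁/(3EI) + L₂/(3EI) = 6.2/EI.
Compatibility: M_B·(L₁+L₂)/(3EI) = θ_0, giving M_B = 83.34 kN·m (hogging).
Span AB, ΣM about A with M_B applied at B: R_B^{AB}·11.6 = 44.37 + 83.34, so R_B^{AB} = 11.01 kN and R_A = 38.25 − 11.01 = 27.24 kN.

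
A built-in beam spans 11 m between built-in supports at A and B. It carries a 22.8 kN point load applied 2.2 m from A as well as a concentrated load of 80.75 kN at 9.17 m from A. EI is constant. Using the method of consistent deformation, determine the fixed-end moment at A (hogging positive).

Take the two fixed-end moments M_A, M_B as redundants; the released structure is the simple span AB.
On the primary (simply-supported) span, the end slopes from the loading are:
  at A: point load 22.8 at a = 2.2: Pab(L + b)/(6LEI) = 132.4/EI
  at B: point load 22.8 at a = 2.2: Pab(L + a)/(6LEI) = 88.28/EI
  at A: point load 80.75 at a = 9.17: Pab(L + b)/(6LEI) = 263.4/EI
  at B: point load 80.75 at a = 9.17: Pab(L + a)/(6LEI) = 414.1/EI
  θ_A0 = 395.8/EI,  θ_B0 = 502.4/EI
Flexibility coefficients: a unit moment at one end gives L/(3EI) there and L/(6EI) at the far end, so f₁₁ = f₂₂ = 3.667/EI and f₁₂ = f₂₁ = 1.833/EI.
Compatibility — zero rotation at each built-in end:
  3.667 M_A + 1.833 M_B = 395.8
  1.833 M_A + 3.667 M_B = 502.4
Solving the pair gives M_A = 52.6 kN·m and M_B = 110.7 kN·m (hogging).

M_A = 52.6 kN·m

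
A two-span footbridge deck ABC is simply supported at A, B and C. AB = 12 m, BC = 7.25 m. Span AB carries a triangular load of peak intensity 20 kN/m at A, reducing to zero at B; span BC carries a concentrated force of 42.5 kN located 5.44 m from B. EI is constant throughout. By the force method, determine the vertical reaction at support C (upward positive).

R_C = 15.57 kN

Take M_B as the redundant. Released structure: two simple spans AB and BC with a hinge at B.
Rotations at B on the released spans (each span's end-slope, ×1/EI):
  span AB: triangular load, peak 20: 7w₀L³/(360EI) = 672/EI
  span BC: point load 42.5 at a = 5.44: Pab(L + b)/(6LEI) = 87.16/EI
  relative rotation θ_0 = (672 + 87.16)/EI = 759.2/EI
A unit hogging moment at B produces rotation L₁/(3EI) + L₂/(3EI) = 6.417/EI.
Compatibility: M_B·(L₁+L₂)/(3EI) = θ_0, giving M_B = 118.3 kN·m (hogging).
Span BC, ΣM about C: R_B^{BC}·7.25 = 76.92 + 118.3, so R_B^{BC} = 26.93 kN and R_C = 42.5 − 26.93 = 15.57 kN.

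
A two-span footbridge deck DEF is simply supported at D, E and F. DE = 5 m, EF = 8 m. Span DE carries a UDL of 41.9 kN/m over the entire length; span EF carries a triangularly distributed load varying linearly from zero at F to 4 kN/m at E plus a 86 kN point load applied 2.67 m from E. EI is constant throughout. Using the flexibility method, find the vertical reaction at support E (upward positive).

Release continuity at E by inserting a hinge; the redundant is the internal moment M_E. The primary structure is two simply-supported spans DE and EF.
End slopes at the hinge E, treating each span as simply supported:
  span DE: UDL 41.9: wL³/(24EI) = 218.2/EI
  span EF: triangular load, peak 4: w₀L³/(45EI) = 45.51/EI
  span EF: point load 86 at a = 2.67: Pab(L + b)/(6LEI) = 339.9/EI
  relative rotation θ_0 = (218.2 + 385.4)/EI = 603.6/EI
A unit hogging moment at E produces rotation L₁/(3EI) + L₂/(3EI) = 4.333/EI.
Compatibility: M_E·(L₁+L₂)/(3EI) = θ_0, giving M_E = 139.3 kN·m (hogging).
Span DE, ΣM about D with M_E applied at E: R_E^{DE}·5 = 523.8 + 139.3, so R_E^{DE} = 132.6 kN and R_D = 209.5 − 132.6 = 76.89 kN.
Span EF, ΣM about F: R_E^{EF}·8 = 543.7 + 139.3, so R_E^{EF} = 85.38 kN and R_F = 102 − 85.38 = 16.62 kN.
R_E = 132.6 + 85.38 = 218 kN.

R_E = 218 kN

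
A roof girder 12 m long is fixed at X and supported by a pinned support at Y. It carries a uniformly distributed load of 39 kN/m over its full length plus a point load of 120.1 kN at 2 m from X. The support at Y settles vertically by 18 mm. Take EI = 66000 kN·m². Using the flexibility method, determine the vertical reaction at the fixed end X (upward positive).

R_X = 409.9 kN

Take the reaction at Y as the redundant and release it; the primary structure is a cantilever fixed at X.
Free-end deflection of the primary structure under the applied loading (downward +):
  UDL 39: wL⁴/(8EI) = 101088/EI
  point load 120.1 at a = 2: Pa²(3L − a)/(6EI) = 2722/EI
  δ_0 = 103810/EI
Tip deflection under a unit load at Y: L³/(3EI) = 576/EI.
With EI = 66000 kN·m²: δ_0 = 1.5729 m and δ_{YY} = 0.008727 m/kN.
Compatibility — the beam at Y must follow the support down by 0.018 m: δ_0 − R_Y·δ_{YY} = 0.018, so R_Y = (1.5729 − 0.018)/0.008727 = 178.2 kN.
Vertical equilibrium: R_X = ΣP − R_Y = 588.1 − 178.2 = 409.9 kN.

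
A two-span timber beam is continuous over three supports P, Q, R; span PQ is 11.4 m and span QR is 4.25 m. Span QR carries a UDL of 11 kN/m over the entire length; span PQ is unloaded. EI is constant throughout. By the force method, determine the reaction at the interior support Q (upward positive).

Release continuity at Q by inserting a hinge; the redundant is the internal moment M_Q. The primary structure is two simply-supported spans PQ and QR.
Rotations at Q on the released spans (each span's end-slope, ×1/EI):
  span QR: UDL 11: wL³/(24EI) = 35.18/EI
  relative rotation θ_0 = (0 + 35.18)/EI = 35.18/EI
A unit hogging moment at Q produces rotation L₁/(3EI) + L₂/(3EI) = 5.217/EI.
Compatibility: M_Q·(L₁+L₂)/(3EI) = θ_0, giving M_Q = 6.745 kN·m (hogging).
Span PQ, ΣM about P with M_Q applied at Q: R_Q^{PQ}·11.4 = 0 + 6.745, so R_Q^{PQ} = 0.5916 kN and R_P = 0 − 0.5916 = -0.5916 kN.
Span QR, ΣM about R: R_Q^{QR}·4.25 = 99.34 + 6.745, so R_Q^{QR} = 24.96 kN and R_R = 46.75 − 24.96 = 21.79 kN.
R_Q = 0.5916 + 24.96 = 25.55 kN.

R_Q = 25.55 kN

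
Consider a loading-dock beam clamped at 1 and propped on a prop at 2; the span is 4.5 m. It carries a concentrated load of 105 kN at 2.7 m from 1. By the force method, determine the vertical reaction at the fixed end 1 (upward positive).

Remove the prop at 2; the released (primary) structure is a cantilever built in at 1.
Primary-structure tip deflection at 2 by superposition:
  point load 105 at a = 2.7: Pa²(3L − a)/(6EI) = 1378/EI
Tip deflection under a unit load at 2: L³/(3EI) = 30.38/EI.
The prop prevents deflection at 2: R_2 = δ_0/δ_{22} = 1378/30.38 = 45.36 kN.
Vertical equilibrium: R_1 = ΣP − R_2 = 105 − 45.36 = 59.64 kN.

R_1 = 59.64 kN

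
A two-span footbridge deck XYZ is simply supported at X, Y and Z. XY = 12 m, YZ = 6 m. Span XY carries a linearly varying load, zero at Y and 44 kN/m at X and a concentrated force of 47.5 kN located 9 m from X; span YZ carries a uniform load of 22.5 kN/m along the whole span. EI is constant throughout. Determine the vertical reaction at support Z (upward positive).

Release continuity at Y by inserting a hinge; the redundant is the internal moment M_Y. The primary structure is two simply-supported spans XY and YZ.
Discontinuity in slope at Y on the released structure — sum the simple-span end rotations:
  span XY: triangular load, peak 44: 7w₀L³/(360EI) = 1478/EI
  span XY: point load 47.5 at a = 9: Pab(L + a)/(6LEI) = 374.1/EI
  span YZ: UDL 22.5: wL³/(24EI) = 202.5/EI
  relative rotation θ_0 = (1852 + 202.5)/EI = 2055/EI
A unit hogging moment at Y produces rotation L₁/(3EI) + L₂/(3EI) = 6/EI.
Slope continuity at Y: θ_0 = M_Y·6/EI, so M_Y = 2055/6 = 342.5 kN·m (hogging).
Span YZ, ΣM about Z: R_Y^{YZ}·6 = 405 + 342.5, so R_Y^{YZ} = 124.6 kN and R_Z = 135 − 124.6 = 10.42 kN.

R_Z = 10.42 kN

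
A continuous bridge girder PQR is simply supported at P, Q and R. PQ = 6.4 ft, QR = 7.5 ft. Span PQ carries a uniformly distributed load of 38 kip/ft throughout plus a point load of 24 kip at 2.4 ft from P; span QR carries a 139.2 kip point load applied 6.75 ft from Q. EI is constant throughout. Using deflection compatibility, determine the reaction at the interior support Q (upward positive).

Release continuity at Q by inserting a hinge; the redundant is the internal moment M_Q. The primary structure is two simply-supported spans PQ and QR.
Discontinuity in slope at Q on the released structure — sum the simple-span end rotations:
  span PQ: UDL 38: wL³/(24EI) = 415.1/EI
  span PQ: point load 24 at a = 2.4: Pab(L + a)/(6LEI) = 52.8/EI
  span QR: point load 139.2 at a = 6.75: Pab(L + b)/(6LEI) = 129.2/EI
  relative rotation θ_0 = (467.9 + 129.2)/EI = 597.1/EI
A unit hogging moment at Q produces rotation L₁/(3EI) + L₂/(3EI) = 4.633/EI.
Compatibility: M_Q·(L₁+L₂)/(3EI) = θ_0, giving M_Q = 128.9 kip·ft (hogging).
Span PQ, ΣM about P with M_Q applied at Q: R_Q^{PQ}·6.4 = 835.8 + 128.9, so R_Q^{PQ} = 150.7 kip and R_P = 267.2 − 150.7 = 116.5 kip.
Span QR, ΣM about R: R_Q^{QR}·7.5 = 104.4 + 128.9, so R_Q^{QR} = 31.1 kip and R_R = 139.2 − 31.1 = 108.1 kip.
R_Q = 150.7 + 31.1 = 181.8 kip.

R_Q = 181.8 kip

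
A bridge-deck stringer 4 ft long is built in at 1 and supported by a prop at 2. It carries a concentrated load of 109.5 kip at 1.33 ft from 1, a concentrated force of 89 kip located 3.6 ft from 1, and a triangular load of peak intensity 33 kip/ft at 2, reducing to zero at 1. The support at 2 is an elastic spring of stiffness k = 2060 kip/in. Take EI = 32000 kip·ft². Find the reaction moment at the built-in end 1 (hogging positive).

Take the reaction at 2 as the redundant and release it; the primary structure is a cantilever fixed at 1.
Free-end deflection of the primary structure under the applied loading (downward +):
  point load 109.5 at a = 1.33: Pa²(3L − a)/(6EI) = 344.5/EI
  point load 89 at a = 3.6: Pa²(3L − a)/(6EI) = 1615/EI
  triangular load, peak 33 at the free end: 11w₀L⁴/(120EI) = 774.4/EI
  δ_0 = 2734/EI
Tip deflection under a unit load at 2: L³/(3EI) = 21.33/EI.
With EI = 32000 kip·ft²: δ_0 = 0.085427 ft and δ_{22} = 0.000667 ft/kip.
Compatibility — the spring shortens by R_2/k under the reaction it provides: δ_0 − R_2·δ_{22} = R_2/k. With 1/k = 1/(2060×12) ft/kip = 0.00004 ft/kip, R_2 = δ_0 / (δ_{22} + 1/k) = 0.085427 / (0.000667 + 0.00004) = 120.8 kip.
Moment equilibrium about 1: M_1 = Σ(load moments about 1) − R_2·L = 642 − 120.8×4 = 158.8 kip·ft.

M_1 = 158.8 kip·ft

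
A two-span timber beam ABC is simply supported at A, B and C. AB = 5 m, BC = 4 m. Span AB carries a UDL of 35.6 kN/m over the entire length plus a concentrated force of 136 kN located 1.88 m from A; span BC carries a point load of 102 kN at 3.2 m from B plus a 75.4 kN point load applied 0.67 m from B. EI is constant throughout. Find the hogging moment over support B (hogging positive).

Release continuity at B by inserting a hinge; the redundant is the internal moment M_B. The primary structure is two simply-supported spans AB and BC.
Discontinuity in slope at B on the released structure — sum the simple-span end rotations:
  span AB: UDL 35.6: wL³/(24EI) = 185.4/EI
  span AB: point load 136 at a = 1.88: Pab(L + a)/(6LEI) = 182.9/EI
  span BC: point load 102 at a = 3.2: Pab(L + b)/(6LEI) = 52.22/EI
  span BC: point load 75.4 at a = 0.67: Pab(L + b)/(6LEI) = 51.38/EI
  relative rotation θ_0 = (368.4 + 103.6)/EI = 472/EI
A unit hogging moment at B produces rotation L₁/(3EI) + L₂/(3EI) = 3/EI.
Slope continuity at B: θ_0 = M_B·3/EI, so M_B = 472/3 = 157.3 kN·m (hogging).

M_B = 157.3 kN·m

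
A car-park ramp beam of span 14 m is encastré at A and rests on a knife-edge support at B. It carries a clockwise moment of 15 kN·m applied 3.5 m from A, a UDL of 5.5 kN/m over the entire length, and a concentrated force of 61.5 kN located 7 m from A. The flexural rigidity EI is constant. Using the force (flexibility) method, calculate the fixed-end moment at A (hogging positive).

Remove the prop at B; the released (primary) structure is a cantilever built in at A.
Downward deflection at the released point B due to the loads:
  clockwise couple 15 at a = 3.5: M₀a(2L − a)/(2EI) = 643.1/EI
  UDL 5.5: wL⁴/(8EI) = 26411/EI
  point load 61.5 at a = 7: Pa²(3L − a)/(6EI) = 17579/EI
  δ_0 = 44633/EI
Tip deflection under a unit load at B: L³/(3EI) = 914.7/EI.
Compatibility at B: δ_0 − R_B·δ_{BB} = 0, so R_B = 44633/914.7 = 48.8 kN.
Moment equilibrium about A: M_A = Σ(load moments about A) − R_B·L = 984.5 − 48.8×14 = 301.3 kN·m.

M_A = 301.3 kN·m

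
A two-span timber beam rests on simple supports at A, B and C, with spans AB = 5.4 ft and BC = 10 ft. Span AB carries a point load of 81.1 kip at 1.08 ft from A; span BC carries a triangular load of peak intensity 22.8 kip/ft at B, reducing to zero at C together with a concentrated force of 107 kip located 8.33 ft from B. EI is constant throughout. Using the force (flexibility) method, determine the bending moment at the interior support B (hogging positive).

Release continuity at B by inserting a hinge; the redundant is the internal moment M_B. The primary structure is two simply-supported spans AB and BC.
Discontinuity in slope at B on the released structure — sum the simple-span end rotations:
  span AB: point load 81.1 at a = 1.08: Pab(L + a)/(6LEI) = 75.68/EI
  span BC: triangular load, peak 22.8: w₀L³/(45EI) = 506.7/EI
  span BC: point load 107 at a = 8.33: Pab(L + b)/(6LEI) = 289.5/EI
  relative rotation θ_0 = (75.68 + 796.2)/EI = 871.9/EI
A unit hogging moment at B produces rotation L₁/(3EI) + L₂/(3EI) = 5.133/EI.
Compatibility: M_B·(L₁+L₂)/(3EI) = θ_0, giving M_B = 169.8 kip·ft (hogging).

M_B = 169.8 kip·ft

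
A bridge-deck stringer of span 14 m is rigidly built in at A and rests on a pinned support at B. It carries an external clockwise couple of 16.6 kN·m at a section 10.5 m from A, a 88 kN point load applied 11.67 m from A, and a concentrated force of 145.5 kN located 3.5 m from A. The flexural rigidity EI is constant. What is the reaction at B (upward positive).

Remove the prop at B; the released (primary) structure is a cantilever built in at A.
Primary-structure tip deflection at B by superposition:
  clockwise couple 16.6 at a = 10.5: M₀a(2L − a)/(2EI) = 1525/EI
  point load 88 at a = 11.67: Pa²(3L − a)/(6EI) = 60582/EI
  point load 145.5 at a = 3.5: Pa²(3L − a)/(6EI) = 11437/EI
  δ_0 = 73544/EI
Flexibility coefficient — unit upward force at B: δ_{BB} = L³/(3EI) = 914.7/EI.
The prop prevents deflection at B: R_B = δ_0/δ_{BB} = 73544/914.7 = 80.41 kN.

R_B = 80.41 kN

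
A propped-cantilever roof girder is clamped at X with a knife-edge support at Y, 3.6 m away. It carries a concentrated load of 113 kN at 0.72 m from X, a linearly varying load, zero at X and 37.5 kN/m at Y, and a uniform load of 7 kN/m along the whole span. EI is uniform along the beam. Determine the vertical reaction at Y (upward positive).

R_Y = 52.9 kN

Remove the prop at Y; the released (primary) structure is a cantilever built in at X.
Deflection at Y on the released cantilever, summing each load's contribution:
  point load 113 at a = 0.72: Pa²(3L − a)/(6EI) = 98.41/EI
  triangular load, peak 37.5 at the free end: 11w₀L⁴/(120EI) = 577.4/EI
  UDL 7: wL⁴/(8EI) = 147/EI
  δ_0 = 822.7/EI
Tip deflection under a unit load at Y: L³/(3EI) = 15.55/EI.
The prop prevents deflection at Y: R_Y = δ_0/δ_{YY} = 822.7/15.55 = 52.9 kN.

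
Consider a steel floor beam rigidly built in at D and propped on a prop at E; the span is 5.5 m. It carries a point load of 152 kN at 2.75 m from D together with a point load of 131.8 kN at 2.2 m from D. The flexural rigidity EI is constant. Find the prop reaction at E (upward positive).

Take the reaction at E as the redundant and release it; the primary structure is a cantilever fixed at D.
Deflection at E on the released cantilever, summing each load's contribution:
  point load 152 at a = 2.75: Pa²(3L − a)/(6EI) = 2634/EI
  point load 131.8 at a = 2.2: Pa²(3L − a)/(6EI) = 1520/EI
  δ_0 = 4155/EI
Tip deflection under a unit load at E: L³/(3EI) = 55.46/EI.
Compatibility at E: δ_0 − R_E·δ_{EE} = 0, so R_E = 4155/55.46 = 74.91 kN.

R_E = 74.91 kN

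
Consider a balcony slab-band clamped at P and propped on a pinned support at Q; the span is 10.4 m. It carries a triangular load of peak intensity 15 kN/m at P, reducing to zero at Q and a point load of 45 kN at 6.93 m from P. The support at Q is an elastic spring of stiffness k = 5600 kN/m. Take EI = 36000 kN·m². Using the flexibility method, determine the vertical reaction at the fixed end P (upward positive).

R_P = 84.74 kN

Release the roller at Q. Primary structure: cantilever fixed at P.
Primary-structure tip deflection at Q by superposition:
  triangular load, peak 15 at the fixed end: w₀L⁴/(30EI) = 5849/EI
  point load 45 at a = 6.93: Pa²(3L − a)/(6EI) = 8742/EI
  δ_0 = 14591/EI
Flexibility coefficient — unit upward force at Q: δ_{QQ} = L³/(3EI) = 375/EI.
With EI = 36000 kN·m²: δ_0 = 0.40531 m and δ_{QQ} = 0.010415 m/kN.
Compatibility — the spring shortens by R_Q/k under the reaction it provides: δ_0 − R_Q·δ_{QQ} = R_Q/k. With 1/k = 0.000179 m/kN, R_Q = δ_0 / (δ_{QQ} + 1/k) = 0.40531 / (0.010415 + 0.000179) = 38.26 kN.
Vertical equilibrium: R_P = ΣP − R_Q = 123 − 38.26 = 84.74 kN.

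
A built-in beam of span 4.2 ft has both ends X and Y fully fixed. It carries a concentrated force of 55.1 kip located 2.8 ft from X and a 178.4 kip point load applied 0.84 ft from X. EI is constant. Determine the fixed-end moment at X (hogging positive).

Take the two fixed-end moments M_X, M_Y as redundants; the released structure is the simple span XY.
End rotations of the released simple span under the applied load (×1/EI):
  at X: point load 55.1 at a = 2.8: Pab(L + b)/(6LEI) = 48/EI
  at Y: point load 55.1 at a = 2.8: Pab(L + a)/(6LEI) = 60/EI
  at X: point load 178.4 at a = 0.84: Pab(L + b)/(6LEI) = 151.1/EI
  at Y: point load 178.4 at a = 0.84: Pab(L + a)/(6LEI) = 100.7/EI
  θ_X0 = 199.1/EI,  θ_Y0 = 160.7/EI
Flexibility coefficients: a unit moment at one end gives L/(3EI) there and L/(6EI) at the far end, so f₁₁ = f₂₂ = 1.4/EI and f₁₂ = f₂₁ = 0.7/EI.
Compatibility — zero rotation at each built-in end:
  1.4 M_X + 0.7 M_Y = 199.1
  0.7 M_X + 1.4 M_Y = 160.7
Solving the pair gives M_X = 113.1 kip·ft and M_Y = 58.26 kip·ft (hogging).

M_X = 113.1 kip·ft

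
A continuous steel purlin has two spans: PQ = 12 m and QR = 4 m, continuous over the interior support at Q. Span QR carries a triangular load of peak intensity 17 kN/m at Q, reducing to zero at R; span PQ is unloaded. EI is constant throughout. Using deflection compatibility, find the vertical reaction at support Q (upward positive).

R_Q = 24.18 kN

Insert a hinge at Q; M_Q is the redundant, and each span becomes simply supported.
Rotations at Q on the released spans (each span's end-slope, ×1/EI):
  span QR: triangular load, peak 17: w₀L³/(45EI) = 24.18/EI
  relative rotation θ_0 = (0 + 24.18)/EI = 24.18/EI
A unit hogging moment at Q produces rotation L₁/(3EI) + L₂/(3EI) = 5.333/EI.
Compatibility: M_Q·(L₁+L₂)/(3EI) = θ_0, giving M_Q = 4.533 kN·m (hogging).
Span PQ, ΣM about P with M_Q applied at Q: R_Q^{PQ}·12 = 0 + 4.533, so R_Q^{PQ} = 0.3778 kN and R_P = 0 − 0.3778 = -0.3778 kN.
Span QR, ΣM about R: R_Q^{QR}·4 = 90.67 + 4.533, so R_Q^{QR} = 23.8 kN and R_R = 34 − 23.8 = 10.2 kN.
R_Q = 0.3778 + 23.8 = 24.18 kN.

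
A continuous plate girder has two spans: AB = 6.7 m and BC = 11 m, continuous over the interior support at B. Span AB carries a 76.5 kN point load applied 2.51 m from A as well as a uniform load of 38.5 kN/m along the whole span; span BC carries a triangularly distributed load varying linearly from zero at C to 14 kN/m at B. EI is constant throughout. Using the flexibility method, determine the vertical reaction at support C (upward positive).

R_C = 9.012 kN

Take M_B as the redundant. Released structure: two simple spans AB and BC with a hinge at B.
Rotations at B on the released spans (each span's end-slope, ×1/EI):
  span AB: point load 76.5 at a = 2.51: Pab(L + a)/(6LEI) = 184.3/EI
  span AB: UDL 38.5: wL³/(24EI) = 482.5/EI
  span BC: triangular load, peak 14: w₀L³/(45EI) = 414.1/EI
  relative rotation θ_0 = (666.8 + 414.1)/EI = 1081/EI
A unit hogging moment at B produces rotation L₁/(3EI) + L₂/(3EI) = 5.9/EI.
Compatibility: M_B·(L₁+L₂)/(3EI) = θ_0, giving M_B = 183.2 kN·m (hogging).
Span BC, ΣM about C: R_B^{BC}·11 = 564.7 + 183.2, so R_B^{BC} = 67.99 kN and R_C = 77 − 67.99 = 9.012 kN.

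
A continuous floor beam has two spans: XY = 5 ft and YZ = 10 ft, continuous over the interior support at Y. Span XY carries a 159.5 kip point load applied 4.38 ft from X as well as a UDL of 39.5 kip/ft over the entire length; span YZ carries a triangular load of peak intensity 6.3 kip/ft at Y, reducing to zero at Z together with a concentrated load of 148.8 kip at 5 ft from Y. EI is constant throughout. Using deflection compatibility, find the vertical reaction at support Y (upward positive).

R_Y = 418.5 kip

Take M_Y as the redundant. Released structure: two simple spans XY and YZ with a hinge at Y.
Discontinuity in slope at Y on the released structure — sum the simple-span end rotations:
  span XY: point load 159.5 at a = 4.38: Pab(L + a)/(6LEI) = 135.4/EI
  span XY: UDL 39.5: wL³/(24EI) = 205.7/EI
  span YZ: triangular load, peak 6.3: w₀L³/(45EI) = 140/EI
  span YZ: point load 148.8 at a = 5: Pab(L + b)/(6LEI) = 930/EI
  relative rotation θ_0 = (341.2 + 1070)/EI = 1411/EI
A unit hogging moment at Y produces rotation L₁/(3EI) + L₂/(3EI) = 5/EI.
Slope continuity at Y: θ_0 = M_Y·5/EI, so M_Y = 1411/5 = 282.2 kip·ft (hogging).
Span XY, ΣM about X with M_Y applied at Y: R_Y^{XY}·5 = 1192 + 282.2, so R_Y^{XY} = 294.9 kip and R_X = 357 − 294.9 = 62.08 kip.
Span YZ, ΣM about Z: R_Y^{YZ}·10 = 954 + 282.2, so R_Y^{YZ} = 123.6 kip and R_Z = 180.3 − 123.6 = 56.68 kip.
R_Y = 294.9 + 123.6 = 418.5 kip.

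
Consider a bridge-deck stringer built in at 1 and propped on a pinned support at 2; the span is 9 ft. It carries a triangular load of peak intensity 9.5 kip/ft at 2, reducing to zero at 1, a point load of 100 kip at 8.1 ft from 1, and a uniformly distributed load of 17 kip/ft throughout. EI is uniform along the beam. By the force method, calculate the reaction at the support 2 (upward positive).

Remove the prop at 2; the released (primary) structure is a cantilever built in at 1.
Free-end deflection of the primary structure under the applied loading (downward +):
  triangular load, peak 9.5 at the free end: 11w₀L⁴/(120EI) = 5714/EI
  point load 100 at a = 8.1: Pa²(3L − a)/(6EI) = 20667/EI
  UDL 17: wL⁴/(8EI) = 13942/EI
  δ_0 = 40323/EI
Flexibility coefficient — unit upward force at 2: δ_{22} = L³/(3EI) = 243/EI.
Compatibility at 2: δ_0 − R_2·δ_{22} = 0, so R_2 = 40323/243 = 165.9 kip.

R_2 = 165.9 kip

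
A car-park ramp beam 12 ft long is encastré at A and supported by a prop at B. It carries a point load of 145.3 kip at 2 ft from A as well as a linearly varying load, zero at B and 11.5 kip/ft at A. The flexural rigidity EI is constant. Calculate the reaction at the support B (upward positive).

Take the reaction at B as the redundant and release it; the primary structure is a cantilever fixed at A.
Primary-structure tip deflection at B by superposition:
  point load 145.3 at a = 2: Pa²(3L − a)/(6EI) = 3293/EI
  triangular load, peak 11.5 at the fixed end: w₀L⁴/(30EI) = 7949/EI
  δ_0 = 11242/EI
Flexibility coefficient — unit upward force at B: δ_{BB} = L³/(3EI) = 576/EI.
Compatibility at B: δ_0 − R_B·δ_{BB} = 0, so R_B = 11242/576 = 19.52 kip.

R_B = 19.52 kip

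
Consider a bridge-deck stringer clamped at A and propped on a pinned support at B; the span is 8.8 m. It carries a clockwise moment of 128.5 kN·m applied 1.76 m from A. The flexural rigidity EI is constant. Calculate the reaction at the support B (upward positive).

R_B = 7.885 kN

Remove the prop at B; the released (primary) structure is a cantilever built in at A.
Primary-structure tip deflection at B by superposition:
  clockwise couple 128.5 at a = 1.76: M₀a(2L − a)/(2EI) = 1791/EI
Flexibility coefficient — unit upward force at B: δ_{BB} = L³/(3EI) = 227.2/EI.
Compatibility at B: δ_0 − R_B·δ_{BB} = 0, so R_B = 1791/227.2 = 7.885 kN.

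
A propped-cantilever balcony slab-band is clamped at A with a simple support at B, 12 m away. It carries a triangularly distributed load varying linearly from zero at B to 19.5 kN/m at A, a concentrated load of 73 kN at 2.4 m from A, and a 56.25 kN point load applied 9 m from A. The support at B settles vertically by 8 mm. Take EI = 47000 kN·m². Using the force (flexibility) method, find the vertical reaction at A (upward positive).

Remove the prop at B; the released (primary) structure is a cantilever built in at A.
Deflection at B on the released cantilever, summing each load's contribution:
  triangular load, peak 19.5 at the fixed end: w₀L⁴/(30EI) = 13478/EI
  point load 73 at a = 2.4: Pa²(3L − a)/(6EI) = 2355/EI
  point load 56.25 at a = 9: Pa²(3L − a)/(6EI) = 20503/EI
  δ_0 = 36336/EI
Tip deflection under a unit load at B: L³/(3EI) = 576/EI.
With EI = 47000 kN·m²: δ_0 = 0.77311 m and δ_{BB} = 0.012255 m/kN.
Compatibility — the beam at B must follow the support down by 0.008 m: δ_0 − R_B·δ_{BB} = 0.008, so R_B = (0.77311 − 0.008)/0.012255 = 62.43 kN.
Vertical equilibrium: R_A = ΣP − R_B = 246.2 − 62.43 = 183.8 kN.

R_A = 183.8 kN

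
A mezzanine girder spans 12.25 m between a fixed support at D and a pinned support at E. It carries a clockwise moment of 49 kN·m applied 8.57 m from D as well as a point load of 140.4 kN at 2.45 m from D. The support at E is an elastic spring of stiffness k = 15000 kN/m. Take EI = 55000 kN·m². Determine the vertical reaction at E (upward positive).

R_E = 13.24 kN

Take the reaction at E as the redundant and release it; the primary structure is a cantilever fixed at D.
Downward deflection at the released point E due to the loads:
  clockwise couple 49 at a = 8.57: M₀a(2L − a)/(2EI) = 3345/EI
  point load 140.4 at a = 2.45: Pa²(3L − a)/(6EI) = 4818/EI
  δ_0 = 8162/EI
Tip deflection under a unit load at E: L³/(3EI) = 612.8/EI.
With EI = 55000 kN·m²: δ_0 = 0.14841 m and δ_{EE} = 0.011141 m/kN.
Compatibility — the spring shortens by R_E/k under the reaction it provides: δ_0 − R_E·δ_{EE} = R_E/k. With 1/k = 0.000067 m/kN, R_E = δ_0 / (δ_{EE} + 1/k) = 0.14841 / (0.011141 + 0.000067) = 13.24 kN.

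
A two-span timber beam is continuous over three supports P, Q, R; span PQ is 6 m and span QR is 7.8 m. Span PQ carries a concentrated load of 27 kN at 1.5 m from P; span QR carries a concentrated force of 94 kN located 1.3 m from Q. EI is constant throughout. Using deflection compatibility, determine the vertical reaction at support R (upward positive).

R_R = 7.844 kN

Take M_Q as the redundant. Released structure: two simple spans PQ and QR with a hinge at Q.
End slopes at the hinge Q, treating each span as simply supported:
  span PQ: point load 27 at a = 1.5: Pab(L + a)/(6LEI) = 37.97/EI
  span QR: point load 94 at a = 1.3: Pab(L + b)/(6LEI) = 242.7/EI
  relative rotation θ_0 = (37.97 + 242.7)/EI = 280.7/EI
A unit hogging moment at Q produces rotation L₁/(3EI) + L₂/(3EI) = 4.6/EI.
Compatibility: M_Q·(L₁+L₂)/(3EI) = θ_0, giving M_Q = 61.02 kN·m (hogging).
Span QR, ΣM about R: R_Q^{QR}·7.8 = 611 + 61.02, so R_Q^{QR} = 86.16 kN and R_R = 94 − 86.16 = 7.844 kN.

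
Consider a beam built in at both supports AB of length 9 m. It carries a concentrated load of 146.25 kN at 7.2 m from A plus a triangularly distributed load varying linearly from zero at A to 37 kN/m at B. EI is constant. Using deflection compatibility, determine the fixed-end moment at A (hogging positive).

Take the two fixed-end moments M_A, M_B as redundants; the released structure is the simple span AB.
End rotations of the released simple span under the applied load (×1/EI):
  at A: point load 146.25 at a = 7.2: Pab(L + b)/(6LEI) = 379.1/EI
  at B: point load 146.25 at a = 7.2: Pab(L + a)/(6LEI) = 568.6/EI
  at A: triangular load, peak 37: 7w₀L³/(360EI) = 524.5/EI
  at B: triangular load, peak 37: w₀L³/(45EI) = 599.4/EI
  θ_A0 = 903.6/EI,  θ_B0 = 1168/EI
Flexibility coefficients: a unit moment at one end gives L/(3EI) there and L/(6EI) at the far end, so f₁₁ = f₂₂ = 3/EI and f₁₂ = f₂₁ = 1.5/EI.
Compatibility — zero rotation at each built-in end:
  3 M_A + 1.5 M_B = 903.6
  1.5 M_A + 3 M_B = 1168
Solving the pair gives M_A = 142 kN·m and M_B = 318.3 kN·m (hogging).

M_A = 142 kN·m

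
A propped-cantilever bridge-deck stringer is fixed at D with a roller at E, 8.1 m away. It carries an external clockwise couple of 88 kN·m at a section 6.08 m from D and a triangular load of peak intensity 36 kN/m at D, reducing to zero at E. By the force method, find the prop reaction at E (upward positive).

Release the roller at E. Primary structure: cantilever fixed at D.
Downward deflection at the released point E due to the loads:
  clockwise couple 88 at a = 6.08: M₀a(2L − a)/(2EI) = 2707/EI
  triangular load, peak 36 at the fixed end: w₀L⁴/(30EI) = 5166/EI
  δ_0 = 7873/EI
Tip deflection under a unit load at E: L³/(3EI) = 177.1/EI.
Compatibility at E: δ_0 − R_E·δ_{EE} = 0, so R_E = 7873/177.1 = 44.44 kN.

R_E = 44.44 kN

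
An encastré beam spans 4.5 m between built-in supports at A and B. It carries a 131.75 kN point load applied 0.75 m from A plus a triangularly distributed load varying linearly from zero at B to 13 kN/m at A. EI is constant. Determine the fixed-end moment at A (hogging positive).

M_A = 81.78 kN·m

Take the two fixed-end moments M_A, M_B as redundants; the released structure is the simple span AB.
Simple-span end rotations at A and B under the given loads:
  at A: point load 131.75 at a = 0.75: Pab(L + b)/(6LEI) = 113.2/EI
  at B: point load 131.75 at a = 0.75: Pab(L + a)/(6LEI) = 72.05/EI
  at A: triangular load, peak 13: w₀L³/(45EI) = 26.32/EI
  at B: triangular load, peak 13: 7w₀L³/(360EI) = 23.03/EI
  θ_A0 = 139.5/EI,  θ_B0 = 95.09/EI
Flexibility coefficients: a unit moment at one end gives L/(3EI) there and L/(6EI) at the far end, so f₁₁ = f₂₂ = 1.5/EI and f₁₂ = f₂₁ = 0.75/EI.
Compatibility — zero rotation at each built-in end:
  1.5 M_A + 0.75 M_B = 139.5
  0.75 M_A + 1.5 M_B = 95.09
Solving the pair gives M_A = 81.78 kN·m and M_B = 22.5 kN·m (hogging).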